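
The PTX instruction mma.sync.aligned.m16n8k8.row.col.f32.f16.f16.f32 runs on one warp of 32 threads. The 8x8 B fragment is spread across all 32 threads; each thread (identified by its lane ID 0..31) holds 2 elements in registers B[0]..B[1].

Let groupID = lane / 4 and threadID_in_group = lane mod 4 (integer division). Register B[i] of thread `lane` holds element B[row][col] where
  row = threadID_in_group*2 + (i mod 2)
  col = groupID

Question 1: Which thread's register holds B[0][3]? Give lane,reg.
c=3->g=3  r=0->t=0,b0=0
L=3*4+0=12  i=0=0

12,0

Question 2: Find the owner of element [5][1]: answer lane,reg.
c=1→G=1  r=5→T=2,p=1
L=1*4+2=6  i=1=1

6,1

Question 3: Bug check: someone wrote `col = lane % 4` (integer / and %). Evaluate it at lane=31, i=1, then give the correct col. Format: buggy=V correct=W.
buggy=3 correct=7

`lane % 4`[31,1]->3
31: gid=7,tid=3
[1] (3*2+1,7) = (7,7)
col: 3 vs 7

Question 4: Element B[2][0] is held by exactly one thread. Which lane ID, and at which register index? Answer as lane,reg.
c=0->g=0  r=2->t=1,b0=0
L=0*4+1=1  i=0=0

1,0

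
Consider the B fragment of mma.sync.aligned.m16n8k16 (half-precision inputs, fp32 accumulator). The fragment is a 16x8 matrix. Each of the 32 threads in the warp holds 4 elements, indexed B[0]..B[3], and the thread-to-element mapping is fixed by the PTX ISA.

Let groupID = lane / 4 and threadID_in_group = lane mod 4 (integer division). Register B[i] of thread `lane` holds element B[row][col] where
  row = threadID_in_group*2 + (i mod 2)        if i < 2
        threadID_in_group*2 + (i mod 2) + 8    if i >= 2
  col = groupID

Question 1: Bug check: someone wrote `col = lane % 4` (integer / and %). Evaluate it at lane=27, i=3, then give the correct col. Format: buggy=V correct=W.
`lane % 4`[27,3]→3
L=27→G=27>>2=6, T=27&3=3
[3]→row 3·2+1+8=15  col G=6
col: 3 vs 6

buggy=3 correct=6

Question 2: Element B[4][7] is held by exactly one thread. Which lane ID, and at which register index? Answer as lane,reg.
30,0

c=7->g=7  r=4->rb=0,t=2,b0=0
L=7*4+2=30  i=0*2+0=0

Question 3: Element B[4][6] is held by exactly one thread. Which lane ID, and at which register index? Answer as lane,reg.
26,0

c: 6->gid=6  r: 4->r8=0,tid=2,i&1=0
L=6*4+2=26  i=0*2+0=0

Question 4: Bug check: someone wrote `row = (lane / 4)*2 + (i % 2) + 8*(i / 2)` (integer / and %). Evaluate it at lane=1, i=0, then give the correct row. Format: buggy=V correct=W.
`(lane / 4)*2 + (i % 2) + 8*(i / 2)`[1,0]→0
lane 1→1/4=0, 1 mod 4=1
i=0  r:2·1+0+0→2  c:0
row: 0 vs 2

buggy=0 correct=2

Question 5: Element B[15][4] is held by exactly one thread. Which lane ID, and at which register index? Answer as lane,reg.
c:4=>grp=4  r:15=>rB=1,tig=3,lo=1
L=4*4+3=19  i=1*2+1=3

19,3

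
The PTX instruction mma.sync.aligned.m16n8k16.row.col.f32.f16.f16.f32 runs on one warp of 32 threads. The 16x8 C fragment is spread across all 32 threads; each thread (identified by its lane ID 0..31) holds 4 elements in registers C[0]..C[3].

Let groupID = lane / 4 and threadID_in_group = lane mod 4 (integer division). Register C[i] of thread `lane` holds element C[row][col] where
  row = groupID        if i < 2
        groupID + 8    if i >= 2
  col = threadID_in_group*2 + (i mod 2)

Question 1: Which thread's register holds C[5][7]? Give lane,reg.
r=5⇒gr=5,Rb=0  c=7⇒th=3,odd=1
L=5*4+3=23  i=0*2+1=1

23,1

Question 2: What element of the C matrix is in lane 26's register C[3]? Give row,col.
14,5

lane 26: gr=6 (26/4), th=2 (26%4)
i=3: r=6+8=14, c=2*2+1=5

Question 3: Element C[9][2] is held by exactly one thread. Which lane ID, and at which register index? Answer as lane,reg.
5,2

r=9⇒gr=1,Rb=1  c=2⇒th=1,odd=0
L=1*4+1=5  i=1*2+0=2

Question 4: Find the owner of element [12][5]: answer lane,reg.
18,3

r:12=>grp=4,rB=1  c:5=>tig=2,lo=1
L=4*4+2=18  i=1*2+1=3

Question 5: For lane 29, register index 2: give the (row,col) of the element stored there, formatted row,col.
lane 29⇒29/4=7, 29 mod 4=1
i=2  r:7+8⇒15  c:2·1+0⇒2

15,2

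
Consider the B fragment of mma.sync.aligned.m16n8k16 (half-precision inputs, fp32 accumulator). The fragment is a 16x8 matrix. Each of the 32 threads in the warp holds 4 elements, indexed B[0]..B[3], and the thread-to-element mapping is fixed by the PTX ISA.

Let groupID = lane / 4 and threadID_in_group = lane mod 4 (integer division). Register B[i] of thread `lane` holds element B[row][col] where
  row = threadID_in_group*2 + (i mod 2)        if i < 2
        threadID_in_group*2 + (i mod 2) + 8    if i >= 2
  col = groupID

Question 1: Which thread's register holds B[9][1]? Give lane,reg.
c:1=>grp=1  r:9=>rB=1,tig=0,lo=1
L=1*4+0=4  i=1*2+1=3

4,3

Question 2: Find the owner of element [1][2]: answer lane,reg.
c: 2->gid=2  r: 1->r8=0,tid=0,i&1=1
L=2*4+0=8  i=0*2+1=1

8,1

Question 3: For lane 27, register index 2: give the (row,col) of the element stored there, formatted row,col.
14,6

lane 27: gr=6 (27/4), th=3 (27%4)
i=2: r=3*2+0+8=14, c=gr=6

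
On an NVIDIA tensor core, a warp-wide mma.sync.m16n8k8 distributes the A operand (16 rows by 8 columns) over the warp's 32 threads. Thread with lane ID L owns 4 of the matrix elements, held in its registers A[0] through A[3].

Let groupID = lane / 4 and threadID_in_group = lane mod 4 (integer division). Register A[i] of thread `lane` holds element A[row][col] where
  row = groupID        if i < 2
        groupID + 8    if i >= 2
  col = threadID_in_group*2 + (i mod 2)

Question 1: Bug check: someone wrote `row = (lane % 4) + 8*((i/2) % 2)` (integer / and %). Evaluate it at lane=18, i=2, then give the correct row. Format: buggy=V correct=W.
buggy=10 correct=12

`(lane % 4) + 8*((i/2) % 2)`[18,2]->10
lane 18->18/4=4, 18 mod 4=2
i=2  r:4+8->12  c:2·2+0->4
row: 10 vs 12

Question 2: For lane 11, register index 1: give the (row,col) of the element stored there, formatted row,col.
L=11=>grp=11>>2=2, tig=11&3=3
[1]=>row 2+0=2  col 3·2+1=7

2,7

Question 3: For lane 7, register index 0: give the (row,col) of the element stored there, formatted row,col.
1,6

7: grp=1,tig=3
[0] (1+0,3*2+0) = (1,6)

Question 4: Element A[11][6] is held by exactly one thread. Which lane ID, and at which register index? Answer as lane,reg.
r=11->g=3,rb=1  c=6->t=3,b0=0
L=3*4+3=15  i=1*2+0=2

15,2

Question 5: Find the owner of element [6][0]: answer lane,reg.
r=6→G=6,rhi=0  c=0→T=0,p=0
L=6*4+0=24  i=0*2+0=0

24,0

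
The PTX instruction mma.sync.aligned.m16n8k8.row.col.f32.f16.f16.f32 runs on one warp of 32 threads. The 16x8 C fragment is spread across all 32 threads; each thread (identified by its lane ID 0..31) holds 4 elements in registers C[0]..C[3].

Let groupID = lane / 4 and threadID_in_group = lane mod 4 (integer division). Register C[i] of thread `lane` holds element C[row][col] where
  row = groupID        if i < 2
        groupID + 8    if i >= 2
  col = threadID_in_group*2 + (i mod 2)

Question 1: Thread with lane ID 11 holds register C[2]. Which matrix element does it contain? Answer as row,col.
L=11⇒gr=11>>2=2, th=11&3=3
[2]⇒row 2+8=10  col 3·2+0=6

10,6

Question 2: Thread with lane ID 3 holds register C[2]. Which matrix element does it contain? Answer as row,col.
lane 3: gr=0 (3/4), th=3 (3%4)
i=2: r=0+8=8, c=3*2+0=6

8,6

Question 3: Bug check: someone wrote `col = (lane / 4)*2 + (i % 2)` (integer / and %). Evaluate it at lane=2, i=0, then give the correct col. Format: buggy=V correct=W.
`(lane / 4)*2 + (i % 2)`[2,0]=>0
L=2=>grp=2>>2=0, tig=2&3=2
[0]=>row 0+0=0  col 2·2+0=4
col: 0 vs 4

buggy=0 correct=4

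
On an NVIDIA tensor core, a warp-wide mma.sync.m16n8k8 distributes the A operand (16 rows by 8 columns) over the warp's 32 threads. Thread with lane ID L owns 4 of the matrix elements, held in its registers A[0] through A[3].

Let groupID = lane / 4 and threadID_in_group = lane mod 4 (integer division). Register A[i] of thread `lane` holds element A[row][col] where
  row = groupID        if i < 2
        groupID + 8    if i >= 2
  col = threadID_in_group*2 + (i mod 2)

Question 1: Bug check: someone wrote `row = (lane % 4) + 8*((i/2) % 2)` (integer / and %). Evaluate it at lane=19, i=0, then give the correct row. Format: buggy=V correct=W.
buggy=3 correct=4

`(lane % 4) + 8*((i/2) % 2)`[19,0]->3
lane 19->19/4=4, 19 mod 4=3
i=0  r:4+0->4  c:2·3+0->6
row: 3 vs 4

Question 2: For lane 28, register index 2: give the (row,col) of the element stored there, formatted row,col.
L=28->g=28>>2=7, t=28&3=0
[2]->row 7+8=15  col 0·2+0=0

15,0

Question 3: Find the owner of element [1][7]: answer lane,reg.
r=1→G=1,rhi=0  c=7→T=3,p=1
L=1*4+3=7  i=0*2+1=1

7,1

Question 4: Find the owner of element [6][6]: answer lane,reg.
r: 6->gid=6,r8=0  c: 6->tid=3,i&1=0
L=6*4+3=27  i=0*2+0=0

27,0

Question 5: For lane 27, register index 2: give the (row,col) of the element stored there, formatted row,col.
14,6

lane 27⇒27/4=6, 27 mod 4=3
i=2  r:6+8⇒14  c:2·3+0⇒6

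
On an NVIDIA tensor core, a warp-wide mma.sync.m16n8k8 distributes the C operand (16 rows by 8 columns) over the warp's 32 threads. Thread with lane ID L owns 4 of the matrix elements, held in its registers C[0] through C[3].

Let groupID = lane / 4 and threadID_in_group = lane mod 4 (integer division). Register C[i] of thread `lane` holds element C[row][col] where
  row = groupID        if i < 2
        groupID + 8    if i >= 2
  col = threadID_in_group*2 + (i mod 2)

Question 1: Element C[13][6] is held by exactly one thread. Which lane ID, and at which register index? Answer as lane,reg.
r=13⇒gr=5,Rb=1  c=6⇒th=3,odd=0
L=5*4+3=23  i=1*2+0=2

23,2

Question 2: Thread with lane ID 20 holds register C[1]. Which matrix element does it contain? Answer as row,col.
L=20⇒gr=20>>2=5, th=20&3=0
[1]⇒row 5+0=5  col 0·2+1=1

5,1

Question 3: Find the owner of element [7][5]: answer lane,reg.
30,1

r=7⇒gr=7,Rb=0  c=5⇒th=2,odd=1
L=7*4+2=30  i=0*2+1=1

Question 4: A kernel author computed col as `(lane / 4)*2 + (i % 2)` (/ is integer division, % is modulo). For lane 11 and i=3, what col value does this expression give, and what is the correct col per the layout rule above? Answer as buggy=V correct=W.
buggy=5 correct=7

`(lane / 4)*2 + (i % 2)`[11,3]->5
lane 11->11/4=2, 11 mod 4=3
i=3  r:2+8->10  c:2·3+1->7
col: 5 vs 7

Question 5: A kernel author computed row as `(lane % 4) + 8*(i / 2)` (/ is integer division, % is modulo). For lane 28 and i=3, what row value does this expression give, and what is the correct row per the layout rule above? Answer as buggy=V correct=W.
`(lane % 4) + 8*(i / 2)`[28,3]->8
L=28->gid=28>>2=7, tid=28&3=0
[3]->row 7+8=15  col 0·2+1=1
row: 8 vs 15

buggy=8 correct=15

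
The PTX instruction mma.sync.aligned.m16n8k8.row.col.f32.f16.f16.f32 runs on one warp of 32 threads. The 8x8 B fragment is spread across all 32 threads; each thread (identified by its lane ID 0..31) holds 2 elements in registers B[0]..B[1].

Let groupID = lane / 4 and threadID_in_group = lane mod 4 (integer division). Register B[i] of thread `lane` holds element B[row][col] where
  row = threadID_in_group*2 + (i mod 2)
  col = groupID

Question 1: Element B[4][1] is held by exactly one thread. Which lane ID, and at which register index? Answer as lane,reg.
6,0

c=1⇒gr=1  r=4⇒th=2,odd=0
L=1*4+2=6  i=0=0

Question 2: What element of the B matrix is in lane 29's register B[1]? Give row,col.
L=29→G=29>>2=7, T=29&3=1
[1]→row 1·2+1=3  col G=7

3,7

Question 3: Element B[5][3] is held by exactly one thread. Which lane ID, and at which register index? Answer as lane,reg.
14,1

c:3=>grp=3  r:5=>tig=2,lo=1
L=3*4+2=14  i=1=1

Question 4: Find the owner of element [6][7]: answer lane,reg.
c=7→G=7  r=6→T=3,p=0
L=7*4+3=31  i=0=0

31,0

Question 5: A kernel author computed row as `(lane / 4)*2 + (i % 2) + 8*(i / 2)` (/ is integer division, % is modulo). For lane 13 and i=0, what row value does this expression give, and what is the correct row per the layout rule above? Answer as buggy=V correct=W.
`(lane / 4)*2 + (i % 2) + 8*(i / 2)`[13,0]→6
L=13→G=13>>2=3, T=13&3=1
[0]→row 1·2+0=2  col G=3
row: 6 vs 2

buggy=6 correct=2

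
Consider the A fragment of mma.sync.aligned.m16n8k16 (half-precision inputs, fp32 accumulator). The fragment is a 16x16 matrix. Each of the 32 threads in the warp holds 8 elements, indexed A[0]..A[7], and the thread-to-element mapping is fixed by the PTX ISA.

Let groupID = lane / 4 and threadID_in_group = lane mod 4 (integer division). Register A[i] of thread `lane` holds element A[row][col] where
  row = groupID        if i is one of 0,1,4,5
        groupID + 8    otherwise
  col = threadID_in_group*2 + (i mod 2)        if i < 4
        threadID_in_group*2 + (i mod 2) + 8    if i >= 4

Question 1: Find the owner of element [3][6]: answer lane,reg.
r=3->g=3,rb=0  c=6->cb=0,t=3,b0=0
L=3*4+3=15  i=0*4+0*2+0=0

15,0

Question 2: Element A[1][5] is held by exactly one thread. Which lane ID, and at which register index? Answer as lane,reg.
6,1

r=1->g=1,rb=0  c=5->cb=0,t=2,b0=1
L=1*4+2=6  i=0*4+0*2+1=1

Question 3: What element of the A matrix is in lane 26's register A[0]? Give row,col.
6,4

L=26->g=26>>2=6, t=26&3=2
[0]->row 6+0=6  col 2·2+0+0=4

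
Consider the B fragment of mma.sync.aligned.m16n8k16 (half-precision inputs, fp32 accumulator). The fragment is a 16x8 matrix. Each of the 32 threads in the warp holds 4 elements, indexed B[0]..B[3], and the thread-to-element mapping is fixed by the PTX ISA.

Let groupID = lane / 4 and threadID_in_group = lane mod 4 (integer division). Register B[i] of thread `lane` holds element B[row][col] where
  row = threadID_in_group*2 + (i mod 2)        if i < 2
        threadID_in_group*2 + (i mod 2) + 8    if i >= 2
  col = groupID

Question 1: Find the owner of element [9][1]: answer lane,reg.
c=1⇒gr=1  r=9⇒Rb=1,th=0,odd=1
L=1*4+0=4  i=1*2+1=3

4,3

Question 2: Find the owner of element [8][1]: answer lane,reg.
4,2

c: 1->gid=1  r: 8->r8=1,tid=0,i&1=0
L=1*4+0=4  i=1*2+0=2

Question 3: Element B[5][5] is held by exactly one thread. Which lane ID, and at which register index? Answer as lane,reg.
c=5⇒gr=5  r=5⇒Rb=0,th=2,odd=1
L=5*4+2=22  i=0*2+1=1

22,1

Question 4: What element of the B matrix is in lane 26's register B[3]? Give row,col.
13,6

lane 26⇒26/4=6, 26 mod 4=2
i=3  r:2·2+1+8⇒13  c:6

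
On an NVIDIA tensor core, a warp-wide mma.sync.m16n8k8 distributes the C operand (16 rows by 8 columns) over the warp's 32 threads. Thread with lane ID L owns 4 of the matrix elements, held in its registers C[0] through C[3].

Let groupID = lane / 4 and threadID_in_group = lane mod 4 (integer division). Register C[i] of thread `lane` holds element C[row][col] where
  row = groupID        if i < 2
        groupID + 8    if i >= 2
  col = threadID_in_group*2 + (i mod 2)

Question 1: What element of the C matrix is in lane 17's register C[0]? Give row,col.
4,2

lane 17⇒17/4=4, 17 mod 4=1
i=0  r:4+0⇒4  c:2·1+0⇒2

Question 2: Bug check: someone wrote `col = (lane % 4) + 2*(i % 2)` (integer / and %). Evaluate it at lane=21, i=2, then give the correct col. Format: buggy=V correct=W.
buggy=1 correct=2

`(lane % 4) + 2*(i % 2)`[21,2]->1
21: gid=5,tid=1
[2] (5+8,1*2+0) = (13,2)
col: 1 vs 2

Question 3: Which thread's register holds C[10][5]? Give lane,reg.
r=10→G=2,rhi=1  c=5→T=2,p=1
L=2*4+2=10  i=1*2+1=3

10,3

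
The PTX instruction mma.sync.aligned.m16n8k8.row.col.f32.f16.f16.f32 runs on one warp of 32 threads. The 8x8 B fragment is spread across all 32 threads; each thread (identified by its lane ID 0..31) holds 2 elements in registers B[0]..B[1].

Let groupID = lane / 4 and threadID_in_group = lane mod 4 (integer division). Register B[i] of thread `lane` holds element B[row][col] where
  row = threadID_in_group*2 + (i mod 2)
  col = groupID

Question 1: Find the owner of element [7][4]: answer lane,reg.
c=4⇒gr=4  r=7⇒th=3,odd=1
L=4*4+3=19  i=1=1

19,1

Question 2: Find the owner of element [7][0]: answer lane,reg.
c:0=>grp=0  r:7=>tig=3,lo=1
L=0*4+3=3  i=1=1

3,1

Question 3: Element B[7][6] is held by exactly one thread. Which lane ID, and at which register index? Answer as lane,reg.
c=6→G=6  r=7→T=3,p=1
L=6*4+3=27  i=1=1

27,1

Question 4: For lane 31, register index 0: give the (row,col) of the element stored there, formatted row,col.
lane 31->31/4=7, 31 mod 4=3
i=0  r:2·3+0->6  c:7

6,7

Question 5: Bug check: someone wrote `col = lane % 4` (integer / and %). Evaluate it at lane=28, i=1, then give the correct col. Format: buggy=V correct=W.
buggy=0 correct=7

`lane % 4`[28,1]->0
L=28->gid=28>>2=7, tid=28&3=0
[1]->row 0·2+1=1  col gid=7
col: 0 vs 7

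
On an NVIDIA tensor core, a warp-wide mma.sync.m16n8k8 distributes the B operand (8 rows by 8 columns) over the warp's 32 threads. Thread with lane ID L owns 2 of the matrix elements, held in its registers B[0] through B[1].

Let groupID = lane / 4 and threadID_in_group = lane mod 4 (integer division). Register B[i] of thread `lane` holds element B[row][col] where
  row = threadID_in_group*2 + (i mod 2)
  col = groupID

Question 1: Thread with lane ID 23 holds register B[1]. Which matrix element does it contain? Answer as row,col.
7,5

lane 23⇒23/4=5, 23 mod 4=3
i=1  r:2·3+1⇒7  c:5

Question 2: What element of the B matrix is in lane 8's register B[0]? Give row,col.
0,2

lane 8→8/4=2, 8 mod 4=0
i=0  r:2·0+0→0  c:2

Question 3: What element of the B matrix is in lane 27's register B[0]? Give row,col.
6,6

L=27->gid=27>>2=6, tid=27&3=3
[0]->row 3·2+0=6  col gid=6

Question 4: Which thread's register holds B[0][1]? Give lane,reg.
4,0

c: 1->gid=1  r: 0->tid=0,i&1=0
L=1*4+0=4  i=0=0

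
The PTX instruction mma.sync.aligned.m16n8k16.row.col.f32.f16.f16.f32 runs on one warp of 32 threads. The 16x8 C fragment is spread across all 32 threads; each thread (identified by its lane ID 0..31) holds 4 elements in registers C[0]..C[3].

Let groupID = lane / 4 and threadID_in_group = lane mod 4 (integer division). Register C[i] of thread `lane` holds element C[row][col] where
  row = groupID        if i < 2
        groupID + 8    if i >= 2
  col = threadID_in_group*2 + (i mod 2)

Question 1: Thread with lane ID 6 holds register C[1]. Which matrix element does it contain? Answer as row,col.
1,5

6: gid=1,tid=2
[1] (1+0,2*2+1) = (1,5)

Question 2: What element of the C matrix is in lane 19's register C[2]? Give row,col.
12,6

lane 19⇒19/4=4, 19 mod 4=3
i=2  r:4+8⇒12  c:2·3+0⇒6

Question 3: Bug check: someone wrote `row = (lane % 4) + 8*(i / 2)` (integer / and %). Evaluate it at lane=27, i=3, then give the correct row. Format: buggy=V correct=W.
buggy=11 correct=14

`(lane % 4) + 8*(i / 2)`[27,3]⇒11
lane 27⇒27/4=6, 27 mod 4=3
i=3  r:6+8⇒14  c:2·3+1⇒7
row: 11 vs 14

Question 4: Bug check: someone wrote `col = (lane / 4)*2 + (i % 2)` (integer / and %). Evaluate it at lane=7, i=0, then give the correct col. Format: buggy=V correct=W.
`(lane / 4)*2 + (i % 2)`[7,0]->2
7: g=1,t=3
[0] (1+0,3*2+0) = (1,6)
col: 2 vs 6

buggy=2 correct=6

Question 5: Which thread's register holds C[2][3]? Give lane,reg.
r=2→G=2,rhi=0  c=3→T=1,p=1
L=2*4+1=9  i=0*2+1=1

9,1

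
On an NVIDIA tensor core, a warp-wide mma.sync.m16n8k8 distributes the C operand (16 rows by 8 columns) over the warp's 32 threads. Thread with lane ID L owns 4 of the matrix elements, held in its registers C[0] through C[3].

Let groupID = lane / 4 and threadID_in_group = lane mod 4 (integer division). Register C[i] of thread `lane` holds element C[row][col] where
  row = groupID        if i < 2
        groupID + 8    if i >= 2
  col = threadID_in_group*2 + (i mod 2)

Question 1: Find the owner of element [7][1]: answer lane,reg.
r=7⇒gr=7,Rb=0  c=1⇒th=0,odd=1
L=7*4+0=28  i=0*2+1=1

28,1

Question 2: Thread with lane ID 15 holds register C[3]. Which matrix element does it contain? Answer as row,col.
11,7

lane 15: G=3 (15/4), T=3 (15%4)
i=3: r=3+8=11, c=3*2+1=7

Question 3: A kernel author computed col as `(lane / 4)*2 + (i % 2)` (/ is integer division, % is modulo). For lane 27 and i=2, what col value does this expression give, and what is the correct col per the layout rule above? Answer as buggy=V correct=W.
buggy=12 correct=6

`(lane / 4)*2 + (i % 2)`[27,2]⇒12
27: gr=6,th=3
[2] (6+8,3*2+0) = (14,6)
col: 12 vs 6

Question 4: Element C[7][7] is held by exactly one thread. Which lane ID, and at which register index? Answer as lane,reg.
31,1

r=7->g=7,rb=0  c=7->t=3,b0=1
L=7*4+3=31  i=0*2+1=1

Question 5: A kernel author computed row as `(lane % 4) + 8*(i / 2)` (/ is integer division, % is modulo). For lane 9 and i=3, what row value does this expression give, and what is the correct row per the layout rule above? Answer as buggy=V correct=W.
buggy=9 correct=10

`(lane % 4) + 8*(i / 2)`[9,3]->9
L=9->g=9>>2=2, t=9&3=1
[3]->row 2+8=10  col 1·2+1=3
row: 9 vs 10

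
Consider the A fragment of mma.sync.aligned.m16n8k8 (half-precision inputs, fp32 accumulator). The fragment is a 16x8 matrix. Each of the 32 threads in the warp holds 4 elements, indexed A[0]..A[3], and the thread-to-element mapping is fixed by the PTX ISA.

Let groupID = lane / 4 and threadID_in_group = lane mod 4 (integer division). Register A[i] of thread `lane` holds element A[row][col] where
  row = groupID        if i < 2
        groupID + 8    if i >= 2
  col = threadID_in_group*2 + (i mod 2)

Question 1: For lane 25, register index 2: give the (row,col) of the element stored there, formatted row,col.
14,2

L=25→G=25>>2=6, T=25&3=1
[2]→row 6+8=14  col 1·2+0=2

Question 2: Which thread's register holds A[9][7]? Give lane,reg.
r=9→G=1,rhi=1  c=7→T=3,p=1
L=1*4+3=7  i=1*2+1=3

7,3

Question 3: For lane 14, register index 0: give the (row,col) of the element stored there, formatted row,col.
lane 14⇒14/4=3, 14 mod 4=2
i=0  r:3+0⇒3  c:2·2+0⇒4

3,4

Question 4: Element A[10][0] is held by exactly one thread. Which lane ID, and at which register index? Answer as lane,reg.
8,2

r=10→G=2,rhi=1  c=0→T=0,p=0
L=2*4+0=8  i=1*2+0=2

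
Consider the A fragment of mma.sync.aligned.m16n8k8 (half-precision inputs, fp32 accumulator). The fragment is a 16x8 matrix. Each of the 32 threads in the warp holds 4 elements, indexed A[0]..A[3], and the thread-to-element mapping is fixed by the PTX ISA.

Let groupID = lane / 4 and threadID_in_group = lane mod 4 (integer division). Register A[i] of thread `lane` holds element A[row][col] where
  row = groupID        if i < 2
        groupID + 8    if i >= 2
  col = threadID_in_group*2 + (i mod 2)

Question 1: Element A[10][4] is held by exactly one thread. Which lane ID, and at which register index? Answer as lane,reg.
r: 10->gid=2,r8=1  c: 4->tid=2,i&1=0
L=2*4+2=10  i=1*2+0=2

10,2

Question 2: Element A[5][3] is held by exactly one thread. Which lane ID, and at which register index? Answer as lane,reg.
21,1

r: 5->gid=5,r8=0  c: 3->tid=1,i&1=1
L=5*4+1=21  i=0*2+1=1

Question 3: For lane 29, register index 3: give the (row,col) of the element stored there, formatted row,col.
29: gr=7,th=1
[3] (7+8,1*2+1) = (15,3)

15,3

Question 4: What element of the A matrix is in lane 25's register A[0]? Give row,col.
lane 25->25/4=6, 25 mod 4=1
i=0  r:6+0->6  c:2·1+0->2

6,2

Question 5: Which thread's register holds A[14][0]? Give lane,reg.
r: 14->gid=6,r8=1  c: 0->tid=0,i&1=0
L=6*4+0=24  i=1*2+0=2

24,2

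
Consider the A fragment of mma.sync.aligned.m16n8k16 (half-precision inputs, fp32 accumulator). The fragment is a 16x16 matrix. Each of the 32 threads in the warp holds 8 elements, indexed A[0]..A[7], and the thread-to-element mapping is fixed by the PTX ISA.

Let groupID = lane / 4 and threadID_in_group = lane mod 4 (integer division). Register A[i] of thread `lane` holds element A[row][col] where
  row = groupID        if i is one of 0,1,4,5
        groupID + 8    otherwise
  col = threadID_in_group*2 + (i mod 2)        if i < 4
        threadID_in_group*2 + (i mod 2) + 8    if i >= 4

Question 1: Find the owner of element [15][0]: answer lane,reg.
r=15⇒gr=7,Rb=1  c=0⇒Cb=0,th=0,odd=0
L=7*4+0=28  i=0*4+1*2+0=2

28,2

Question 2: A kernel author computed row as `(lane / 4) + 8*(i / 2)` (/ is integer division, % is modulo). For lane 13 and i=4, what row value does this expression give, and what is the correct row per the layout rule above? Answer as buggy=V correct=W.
`(lane / 4) + 8*(i / 2)`[13,4]→19
13: G=3,T=1
[4] (3+0,1*2+0+8) = (3,10)
row: 19 vs 3

buggy=19 correct=3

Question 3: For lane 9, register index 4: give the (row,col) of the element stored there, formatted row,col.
2,10

lane 9: g=2 (9/4), t=1 (9%4)
i=4: r=2+0=2, c=1*2+0+8=10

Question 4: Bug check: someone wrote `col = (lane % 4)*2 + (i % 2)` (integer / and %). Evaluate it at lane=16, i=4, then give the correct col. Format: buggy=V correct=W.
buggy=0 correct=8

`(lane % 4)*2 + (i % 2)`[16,4]→0
16: G=4,T=0
[4] (4+0,0*2+0+8) = (4,8)
col: 0 vs 8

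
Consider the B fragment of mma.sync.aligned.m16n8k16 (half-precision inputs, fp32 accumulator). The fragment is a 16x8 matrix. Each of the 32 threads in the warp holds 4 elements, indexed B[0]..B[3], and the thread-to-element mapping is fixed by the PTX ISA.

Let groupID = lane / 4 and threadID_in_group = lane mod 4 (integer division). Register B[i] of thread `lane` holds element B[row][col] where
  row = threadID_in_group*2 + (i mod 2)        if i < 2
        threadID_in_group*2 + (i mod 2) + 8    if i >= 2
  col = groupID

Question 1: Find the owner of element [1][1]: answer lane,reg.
c=1→G=1  r=1→rhi=0,T=0,p=1
L=1*4+0=4  i=0*2+1=1

4,1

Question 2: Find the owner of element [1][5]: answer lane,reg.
c=5→G=5  r=1→rhi=0,T=0,p=1
L=5*4+0=20  i=0*2+1=1

20,1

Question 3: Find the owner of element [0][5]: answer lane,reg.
20,0

c:5=>grp=5  r:0=>rB=0,tig=0,lo=0
L=5*4+0=20  i=0*2+0=0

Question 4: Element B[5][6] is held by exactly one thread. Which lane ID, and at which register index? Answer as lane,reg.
c=6⇒gr=6  r=5⇒Rb=0,th=2,odd=1
L=6*4+2=26  i=0*2+1=1

26,1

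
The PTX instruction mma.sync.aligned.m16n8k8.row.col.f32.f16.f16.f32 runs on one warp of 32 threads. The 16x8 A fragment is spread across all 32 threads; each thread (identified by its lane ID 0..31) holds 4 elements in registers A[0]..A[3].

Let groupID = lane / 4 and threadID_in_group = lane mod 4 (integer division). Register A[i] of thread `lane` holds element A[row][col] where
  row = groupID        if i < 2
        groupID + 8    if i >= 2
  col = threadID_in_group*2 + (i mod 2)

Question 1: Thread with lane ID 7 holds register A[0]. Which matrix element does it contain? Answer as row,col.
lane 7->7/4=1, 7 mod 4=3
i=0  r:1+0->1  c:2·3+0->6

1,6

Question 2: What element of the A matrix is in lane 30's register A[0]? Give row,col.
7,4

30: grp=7,tig=2
[0] (7+0,2*2+0) = (7,4)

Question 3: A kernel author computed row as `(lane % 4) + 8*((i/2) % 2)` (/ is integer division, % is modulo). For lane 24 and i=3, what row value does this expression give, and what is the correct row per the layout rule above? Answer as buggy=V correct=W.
buggy=8 correct=14

`(lane % 4) + 8*((i/2) % 2)`[24,3]→8
lane 24: G=6 (24/4), T=0 (24%4)
i=3: r=6+8=14, c=0*2+1=1
row: 8 vs 14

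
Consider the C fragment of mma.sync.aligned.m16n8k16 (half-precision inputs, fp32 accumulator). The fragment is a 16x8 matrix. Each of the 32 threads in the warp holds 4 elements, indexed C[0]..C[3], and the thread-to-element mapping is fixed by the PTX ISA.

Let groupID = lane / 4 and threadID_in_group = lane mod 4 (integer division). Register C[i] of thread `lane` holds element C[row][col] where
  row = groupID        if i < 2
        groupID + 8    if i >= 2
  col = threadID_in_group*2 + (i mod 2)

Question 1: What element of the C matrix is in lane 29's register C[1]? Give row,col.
lane 29->29/4=7, 29 mod 4=1
i=1  r:7+0->7  c:2·1+1->3

7,3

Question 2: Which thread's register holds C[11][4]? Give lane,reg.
14,2

r=11→G=3,rhi=1  c=4→T=2,p=0
L=3*4+2=14  i=1*2+0=2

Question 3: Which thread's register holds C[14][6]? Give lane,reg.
r=14⇒gr=6,Rb=1  c=6⇒th=3,odd=0
L=6*4+3=27  i=1*2+0=2

27,2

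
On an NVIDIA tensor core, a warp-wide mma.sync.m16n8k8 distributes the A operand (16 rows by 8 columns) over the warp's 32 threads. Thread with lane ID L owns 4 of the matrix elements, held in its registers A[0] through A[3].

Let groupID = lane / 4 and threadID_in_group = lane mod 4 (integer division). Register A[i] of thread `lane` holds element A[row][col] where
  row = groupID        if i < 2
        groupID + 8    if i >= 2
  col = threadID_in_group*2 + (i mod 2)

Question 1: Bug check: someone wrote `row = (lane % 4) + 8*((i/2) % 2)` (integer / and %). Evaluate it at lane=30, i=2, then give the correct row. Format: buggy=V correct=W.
buggy=10 correct=15

`(lane % 4) + 8*((i/2) % 2)`[30,2]->10
lane 30->30/4=7, 30 mod 4=2
i=2  r:7+8->15  c:2·2+0->4
row: 10 vs 15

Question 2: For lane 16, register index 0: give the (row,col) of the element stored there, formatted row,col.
4,0

L=16->gid=16>>2=4, tid=16&3=0
[0]->row 4+0=4  col 0·2+0=0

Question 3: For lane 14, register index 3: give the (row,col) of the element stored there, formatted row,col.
14: g=3,t=2
[3] (3+8,2*2+1) = (11,5)

11,5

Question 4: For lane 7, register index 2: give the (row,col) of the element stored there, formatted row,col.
9,6

lane 7: G=1 (7/4), T=3 (7%4)
i=2: r=1+8=9, c=3*2+0=6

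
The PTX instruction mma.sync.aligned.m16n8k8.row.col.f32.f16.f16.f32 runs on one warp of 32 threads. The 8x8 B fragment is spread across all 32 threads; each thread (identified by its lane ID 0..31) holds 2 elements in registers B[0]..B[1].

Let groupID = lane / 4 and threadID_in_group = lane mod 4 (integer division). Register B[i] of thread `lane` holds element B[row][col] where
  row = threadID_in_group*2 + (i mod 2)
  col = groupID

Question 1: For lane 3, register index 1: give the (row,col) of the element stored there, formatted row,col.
7,0

3: gid=0,tid=3
[1] (3*2+1,0) = (7,0)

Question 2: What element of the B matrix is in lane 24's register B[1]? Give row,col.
L=24->gid=24>>2=6, tid=24&3=0
[1]->row 0·2+1=1  col gid=6

1,6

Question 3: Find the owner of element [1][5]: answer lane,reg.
20,1

c:5=>grp=5  r:1=>tig=0,lo=1
L=5*4+0=20  i=1=1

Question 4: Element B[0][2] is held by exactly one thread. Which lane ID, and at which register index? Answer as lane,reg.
8,0

c=2⇒gr=2  r=0⇒th=0,odd=0
L=2*4+0=8  i=0=0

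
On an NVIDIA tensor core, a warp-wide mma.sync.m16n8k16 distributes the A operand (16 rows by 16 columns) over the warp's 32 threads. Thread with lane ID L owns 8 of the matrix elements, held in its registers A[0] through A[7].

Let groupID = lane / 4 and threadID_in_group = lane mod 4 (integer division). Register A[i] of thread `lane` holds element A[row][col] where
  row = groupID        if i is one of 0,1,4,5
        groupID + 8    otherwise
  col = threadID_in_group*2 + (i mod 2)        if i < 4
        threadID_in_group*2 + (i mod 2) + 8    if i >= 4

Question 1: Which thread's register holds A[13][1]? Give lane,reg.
20,3

r:13=>grp=5,rB=1  c:1=>cB=0,tig=0,lo=1
L=5*4+0=20  i=0*4+1*2+1=3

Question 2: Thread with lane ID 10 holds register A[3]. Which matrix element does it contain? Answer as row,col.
10,5

lane 10→10/4=2, 10 mod 4=2
i=3  r:2+8→10  c:2·2+1+0→5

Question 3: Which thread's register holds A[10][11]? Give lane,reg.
9,7

r:10=>grp=2,rB=1  c:11=>cB=1,tig=1,lo=1
L=2*4+1=9  i=1*4+1*2+1=7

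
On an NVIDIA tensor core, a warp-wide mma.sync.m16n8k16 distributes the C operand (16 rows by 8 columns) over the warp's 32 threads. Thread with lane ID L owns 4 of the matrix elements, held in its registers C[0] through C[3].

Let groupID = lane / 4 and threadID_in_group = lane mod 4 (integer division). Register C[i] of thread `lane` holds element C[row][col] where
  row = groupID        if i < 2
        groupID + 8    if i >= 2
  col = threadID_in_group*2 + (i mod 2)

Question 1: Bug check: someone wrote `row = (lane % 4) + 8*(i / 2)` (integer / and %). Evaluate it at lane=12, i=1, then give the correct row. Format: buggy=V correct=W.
buggy=0 correct=3

`(lane % 4) + 8*(i / 2)`[12,1]⇒0
L=12⇒gr=12>>2=3, th=12&3=0
[1]⇒row 3+0=3  col 0·2+1=1
row: 0 vs 3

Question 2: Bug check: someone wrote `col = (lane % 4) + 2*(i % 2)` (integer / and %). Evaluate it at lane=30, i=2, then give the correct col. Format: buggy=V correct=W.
buggy=2 correct=4

`(lane % 4) + 2*(i % 2)`[30,2]=>2
lane 30=>30/4=7, 30 mod 4=2
i=2  r:7+8=>15  c:2·2+0=>4
col: 2 vs 4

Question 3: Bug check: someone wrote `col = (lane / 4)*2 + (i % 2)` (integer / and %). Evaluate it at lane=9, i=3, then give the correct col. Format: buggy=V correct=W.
buggy=5 correct=3

`(lane / 4)*2 + (i % 2)`[9,3]->5
9: gid=2,tid=1
[3] (2+8,1*2+1) = (10,3)
col: 5 vs 3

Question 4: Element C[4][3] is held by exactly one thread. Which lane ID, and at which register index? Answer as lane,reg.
17,1

r=4⇒gr=4,Rb=0  c=3⇒th=1,odd=1
L=4*4+1=17  i=0*2+1=1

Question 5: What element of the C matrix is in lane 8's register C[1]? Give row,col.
2,1

L=8⇒gr=8>>2=2, th=8&3=0
[1]⇒row 2+0=2  col 0·2+1=1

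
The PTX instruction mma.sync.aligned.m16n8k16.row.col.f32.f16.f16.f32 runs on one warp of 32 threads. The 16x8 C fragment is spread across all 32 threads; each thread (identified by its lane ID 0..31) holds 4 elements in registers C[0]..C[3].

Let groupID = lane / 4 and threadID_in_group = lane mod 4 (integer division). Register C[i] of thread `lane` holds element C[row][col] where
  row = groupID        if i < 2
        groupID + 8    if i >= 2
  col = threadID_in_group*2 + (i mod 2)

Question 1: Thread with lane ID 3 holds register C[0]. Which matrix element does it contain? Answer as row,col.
lane 3→3/4=0, 3 mod 4=3
i=0  r:0+0→0  c:2·3+0→6

0,6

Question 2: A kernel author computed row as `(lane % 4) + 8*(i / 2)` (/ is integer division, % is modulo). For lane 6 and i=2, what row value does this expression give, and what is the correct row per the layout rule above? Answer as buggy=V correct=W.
`(lane % 4) + 8*(i / 2)`[6,2]→10
lane 6: G=1 (6/4), T=2 (6%4)
i=2: r=1+8=9, c=2*2+0=4
row: 10 vs 9

buggy=10 correct=9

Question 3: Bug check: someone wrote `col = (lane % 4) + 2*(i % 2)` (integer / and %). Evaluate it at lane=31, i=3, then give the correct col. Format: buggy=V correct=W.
buggy=5 correct=7

`(lane % 4) + 2*(i % 2)`[31,3]⇒5
31: gr=7,th=3
[3] (7+8,3*2+1) = (15,7)
col: 5 vs 7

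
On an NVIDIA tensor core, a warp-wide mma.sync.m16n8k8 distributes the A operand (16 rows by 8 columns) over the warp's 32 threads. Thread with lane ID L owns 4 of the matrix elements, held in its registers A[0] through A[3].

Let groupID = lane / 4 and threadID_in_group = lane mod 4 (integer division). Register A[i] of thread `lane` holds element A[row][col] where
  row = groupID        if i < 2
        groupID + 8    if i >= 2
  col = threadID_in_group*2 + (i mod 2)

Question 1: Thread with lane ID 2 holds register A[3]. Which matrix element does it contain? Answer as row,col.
2: g=0,t=2
[3] (0+8,2*2+1) = (8,5)

8,5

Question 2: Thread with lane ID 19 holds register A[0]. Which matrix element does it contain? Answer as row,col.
4,6

lane 19→19/4=4, 19 mod 4=3
i=0  r:4+0→4  c:2·3+0→6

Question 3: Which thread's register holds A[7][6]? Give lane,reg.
r:7=>grp=7,rB=0  c:6=>tig=3,lo=0
L=7*4+3=31  i=0*2+0=0

31,0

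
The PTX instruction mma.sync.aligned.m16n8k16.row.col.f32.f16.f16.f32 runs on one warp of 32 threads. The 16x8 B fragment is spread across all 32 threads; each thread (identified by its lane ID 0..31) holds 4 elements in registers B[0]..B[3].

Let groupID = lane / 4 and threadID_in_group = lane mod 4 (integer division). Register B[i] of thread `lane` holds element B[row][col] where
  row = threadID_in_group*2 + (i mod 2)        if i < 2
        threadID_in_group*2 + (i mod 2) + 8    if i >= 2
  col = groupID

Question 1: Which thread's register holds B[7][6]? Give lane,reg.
c:6=>grp=6  r:7=>rB=0,tig=3,lo=1
L=6*4+3=27  i=0*2+1=1

27,1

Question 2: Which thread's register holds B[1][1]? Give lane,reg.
4,1

c=1->g=1  r=1->rb=0,t=0,b0=1
L=1*4+0=4  i=0*2+1=1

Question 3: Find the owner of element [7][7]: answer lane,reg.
c=7⇒gr=7  r=7⇒Rb=0,th=3,odd=1
L=7*4+3=31  i=0*2+1=1

31,1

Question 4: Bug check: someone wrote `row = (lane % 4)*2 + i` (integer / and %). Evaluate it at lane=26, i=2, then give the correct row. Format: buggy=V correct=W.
`(lane % 4)*2 + i`[26,2]→6
lane 26: G=6 (26/4), T=2 (26%4)
i=2: r=2*2+0+8=12, c=G=6
row: 6 vs 12

buggy=6 correct=12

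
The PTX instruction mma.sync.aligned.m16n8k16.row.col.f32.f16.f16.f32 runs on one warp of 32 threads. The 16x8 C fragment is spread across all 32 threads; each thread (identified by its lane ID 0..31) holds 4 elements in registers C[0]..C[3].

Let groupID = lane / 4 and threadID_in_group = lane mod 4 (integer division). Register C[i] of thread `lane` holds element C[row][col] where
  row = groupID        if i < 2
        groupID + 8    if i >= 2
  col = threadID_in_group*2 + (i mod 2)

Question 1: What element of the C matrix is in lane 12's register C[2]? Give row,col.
11,0

L=12->gid=12>>2=3, tid=12&3=0
[2]->row 3+8=11  col 0·2+0=0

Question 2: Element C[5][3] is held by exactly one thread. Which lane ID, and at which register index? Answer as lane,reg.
r:5=>grp=5,rB=0  c:3=>tig=1,lo=1
L=5*4+1=21  i=0*2+1=1

21,1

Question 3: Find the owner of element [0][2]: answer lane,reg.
1,0

r: 0->gid=0,r8=0  c: 2->tid=1,i&1=0
L=0*4+1=1  i=0*2+0=0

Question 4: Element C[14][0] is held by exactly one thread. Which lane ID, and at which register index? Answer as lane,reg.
r: 14->gid=6,r8=1  c: 0->tid=0,i&1=0
L=6*4+0=24  i=1*2+0=2

24,2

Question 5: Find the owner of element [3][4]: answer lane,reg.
r:3=>grp=3,rB=0  c:4=>tig=2,lo=0
L=3*4+2=14  i=0*2+0=0

14,0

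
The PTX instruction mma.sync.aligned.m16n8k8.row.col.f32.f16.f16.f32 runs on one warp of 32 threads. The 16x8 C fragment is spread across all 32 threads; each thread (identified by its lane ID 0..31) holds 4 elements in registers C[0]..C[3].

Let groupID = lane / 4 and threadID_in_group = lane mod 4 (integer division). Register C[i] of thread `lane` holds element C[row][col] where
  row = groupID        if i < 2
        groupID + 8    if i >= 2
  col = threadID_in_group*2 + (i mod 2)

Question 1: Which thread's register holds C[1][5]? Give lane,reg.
6,1

r:1=>grp=1,rB=0  c:5=>tig=2,lo=1
L=1*4+2=6  i=0*2+1=1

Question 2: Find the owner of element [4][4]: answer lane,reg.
r=4→G=4,rhi=0  c=4→T=2,p=0
L=4*4+2=18  i=0*2+0=0

18,0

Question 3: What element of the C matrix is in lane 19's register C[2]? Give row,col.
lane 19⇒19/4=4, 19 mod 4=3
i=2  r:4+8⇒12  c:2·3+0⇒6

12,6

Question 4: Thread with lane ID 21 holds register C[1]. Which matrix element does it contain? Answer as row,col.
5,3

L=21=>grp=21>>2=5, tig=21&3=1
[1]=>row 5+0=5  col 1·2+1=3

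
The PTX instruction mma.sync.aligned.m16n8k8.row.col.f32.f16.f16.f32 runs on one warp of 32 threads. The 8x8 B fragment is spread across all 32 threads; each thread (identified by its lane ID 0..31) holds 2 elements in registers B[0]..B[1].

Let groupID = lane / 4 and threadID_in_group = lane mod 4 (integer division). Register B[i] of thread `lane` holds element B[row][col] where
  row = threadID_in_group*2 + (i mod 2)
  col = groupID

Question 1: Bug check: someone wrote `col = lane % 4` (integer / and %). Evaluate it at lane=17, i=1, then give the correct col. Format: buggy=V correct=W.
buggy=1 correct=4

`lane % 4`[17,1]⇒1
L=17⇒gr=17>>2=4, th=17&3=1
[1]⇒row 1·2+1=3  col gr=4
col: 1 vs 4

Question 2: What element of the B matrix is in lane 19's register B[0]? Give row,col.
6,4

L=19⇒gr=19>>2=4, th=19&3=3
[0]⇒row 3·2+0=6  col gr=4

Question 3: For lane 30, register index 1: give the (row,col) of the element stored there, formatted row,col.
30: gid=7,tid=2
[1] (2*2+1,7) = (5,7)

5,7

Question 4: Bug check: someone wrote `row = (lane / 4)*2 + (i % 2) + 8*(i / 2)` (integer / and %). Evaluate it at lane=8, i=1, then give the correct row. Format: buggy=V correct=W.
buggy=5 correct=1

`(lane / 4)*2 + (i % 2) + 8*(i / 2)`[8,1]→5
lane 8: G=2 (8/4), T=0 (8%4)
i=1: r=0*2+1=1, c=G=2
row: 5 vs 1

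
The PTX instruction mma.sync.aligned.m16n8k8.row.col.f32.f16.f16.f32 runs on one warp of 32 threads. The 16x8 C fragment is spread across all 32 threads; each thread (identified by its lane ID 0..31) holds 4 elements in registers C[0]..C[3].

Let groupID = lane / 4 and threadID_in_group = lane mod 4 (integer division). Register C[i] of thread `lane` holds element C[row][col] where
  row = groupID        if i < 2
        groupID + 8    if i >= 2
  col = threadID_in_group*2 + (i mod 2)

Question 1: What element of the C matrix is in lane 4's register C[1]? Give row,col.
lane 4⇒4/4=1, 4 mod 4=0
i=1  r:1+0⇒1  c:2·0+1⇒1

1,1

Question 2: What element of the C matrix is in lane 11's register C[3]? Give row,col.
10,7

lane 11→11/4=2, 11 mod 4=3
i=3  r:2+8→10  c:2·3+1→7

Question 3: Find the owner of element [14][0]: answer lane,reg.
r: 14->gid=6,r8=1  c: 0->tid=0,i&1=0
L=6*4+0=24  i=1*2+0=2

24,2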